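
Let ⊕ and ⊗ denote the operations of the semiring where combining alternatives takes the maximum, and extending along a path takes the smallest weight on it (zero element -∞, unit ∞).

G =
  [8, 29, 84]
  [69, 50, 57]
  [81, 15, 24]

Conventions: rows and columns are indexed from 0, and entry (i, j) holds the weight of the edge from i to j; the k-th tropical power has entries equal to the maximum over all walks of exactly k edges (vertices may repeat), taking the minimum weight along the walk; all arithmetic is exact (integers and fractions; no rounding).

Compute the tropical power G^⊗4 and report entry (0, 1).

G^⊗2:
  [81, 29, 29]
  [57, 50, 69]
  [24, 29, 81]
G^⊗3:
  [29, 29, 81]
  [69, 50, 57]
  [81, 29, 29]
G^⊗4:
  [81, 29, 29]
  [57, 50, 69]
  [29, 29, 81]
Key observation: the optimum is the walk 0->1->1->1->1, with weight 29 min 50 min 50 min 50 = 29.
Optimal value attained by: walk 0->1->1->1->1.
Answer: (G^⊗4)[0][1] = 29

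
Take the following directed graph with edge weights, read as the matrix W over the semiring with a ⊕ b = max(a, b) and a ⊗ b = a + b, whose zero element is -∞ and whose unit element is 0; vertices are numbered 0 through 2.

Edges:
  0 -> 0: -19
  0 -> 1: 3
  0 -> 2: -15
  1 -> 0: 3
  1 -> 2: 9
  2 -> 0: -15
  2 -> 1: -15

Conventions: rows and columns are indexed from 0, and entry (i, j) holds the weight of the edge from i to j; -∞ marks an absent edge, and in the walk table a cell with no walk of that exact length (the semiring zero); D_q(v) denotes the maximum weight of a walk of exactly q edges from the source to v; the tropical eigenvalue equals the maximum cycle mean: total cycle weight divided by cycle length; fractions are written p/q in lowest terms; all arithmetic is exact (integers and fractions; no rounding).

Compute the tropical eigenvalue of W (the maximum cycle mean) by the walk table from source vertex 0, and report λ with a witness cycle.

q=0: [0, -∞, -∞]
q=1: [-19, 3, -15]
q=2: [6, -16, 12]
q=3: [-3, 9, -7]
Optimal cycle mean attained by: cycle 0->1->0, total 3 + 3, length 2.
Answer: λ = 3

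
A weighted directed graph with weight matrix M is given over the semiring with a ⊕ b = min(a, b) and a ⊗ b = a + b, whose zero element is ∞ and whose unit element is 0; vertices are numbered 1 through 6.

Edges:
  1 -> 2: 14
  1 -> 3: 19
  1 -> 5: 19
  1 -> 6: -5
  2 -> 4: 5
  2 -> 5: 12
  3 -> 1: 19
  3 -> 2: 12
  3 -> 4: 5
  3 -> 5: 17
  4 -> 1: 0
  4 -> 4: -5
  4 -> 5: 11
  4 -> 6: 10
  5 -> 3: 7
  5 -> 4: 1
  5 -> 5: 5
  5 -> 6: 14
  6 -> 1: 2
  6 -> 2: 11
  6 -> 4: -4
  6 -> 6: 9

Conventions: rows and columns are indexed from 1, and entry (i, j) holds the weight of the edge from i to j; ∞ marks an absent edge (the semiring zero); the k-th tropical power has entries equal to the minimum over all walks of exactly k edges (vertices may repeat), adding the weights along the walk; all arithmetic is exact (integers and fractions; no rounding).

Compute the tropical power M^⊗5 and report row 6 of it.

M^⊗2:
  [-3, 6, 26, -9, 24, 4]
  [5, ∞, 19, 0, 16, 15]
  [5, 33, 24, 0, 16, 14]
  [-5, 14, 18, -10, 6, -5]
  [1, 19, 12, -4, 10, 11]
  [-4, 16, 21, -9, 7, -3]
M^⊗3:
  [-9, 11, 16, -14, 2, -8]
  [0, 19, 23, -5, 11, 0]
  [0, 19, 23, -5, 11, 0]
  [-10, 6, 13, -15, 1, -10]
  [-4, 15, 17, -9, 7, -4]
  [-9, 8, 14, -14, 2, -9]
M^⊗4:
  [-14, 3, 9, -19, -3, -14]
  [-5, 11, 18, -10, 6, -5]
  [-5, 11, 18, -10, 6, -5]
  [-15, 1, 8, -20, -4, -15]
  [-9, 7, 14, -14, 2, -9]
  [-14, 2, 9, -19, -3, -14]
M^⊗5:
  [-19, -3, 4, -24, -8, -19]
  [-10, 6, 13, -15, 1, -10]
  [-10, 6, 13, -15, 1, -10]
  [-20, -4, 3, -25, -9, -20]
  [-14, 2, 9, -19, -3, -14]
  [-19, -3, 4, -24, -8, -19]
Answer: row 6 of M^⊗5 = [-19, -3, 4, -24, -8, -19]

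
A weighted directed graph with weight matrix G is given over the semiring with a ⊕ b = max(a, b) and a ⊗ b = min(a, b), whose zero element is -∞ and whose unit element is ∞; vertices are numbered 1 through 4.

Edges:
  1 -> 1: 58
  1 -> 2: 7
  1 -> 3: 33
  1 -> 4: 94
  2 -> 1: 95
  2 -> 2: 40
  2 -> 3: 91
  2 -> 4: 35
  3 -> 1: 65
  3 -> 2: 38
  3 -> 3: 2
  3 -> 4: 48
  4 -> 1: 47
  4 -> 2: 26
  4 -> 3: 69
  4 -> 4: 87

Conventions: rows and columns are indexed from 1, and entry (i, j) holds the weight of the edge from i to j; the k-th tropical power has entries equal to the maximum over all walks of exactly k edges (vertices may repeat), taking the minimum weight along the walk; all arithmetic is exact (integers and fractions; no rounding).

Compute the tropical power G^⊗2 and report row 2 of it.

G^⊗2:
  [58, 33, 69, 87]
  [65, 40, 40, 94]
  [58, 38, 48, 65]
  [65, 38, 69, 87]
Answer: row 2 of G^⊗2 = [65, 40, 40, 94]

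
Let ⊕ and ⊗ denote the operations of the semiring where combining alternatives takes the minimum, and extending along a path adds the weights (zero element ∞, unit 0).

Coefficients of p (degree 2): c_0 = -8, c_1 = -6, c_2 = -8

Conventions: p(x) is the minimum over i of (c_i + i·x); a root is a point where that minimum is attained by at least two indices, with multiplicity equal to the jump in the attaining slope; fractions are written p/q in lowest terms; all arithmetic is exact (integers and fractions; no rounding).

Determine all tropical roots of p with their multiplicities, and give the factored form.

hull edge (i=0, c=-8) to (i=2, c=-8): slope 0, span 2
Factored form: p(x) = -8 ⊗ (x ⊕ 0) ⊗ (x ⊕ 0)
Answer: roots = 0 (mult 2)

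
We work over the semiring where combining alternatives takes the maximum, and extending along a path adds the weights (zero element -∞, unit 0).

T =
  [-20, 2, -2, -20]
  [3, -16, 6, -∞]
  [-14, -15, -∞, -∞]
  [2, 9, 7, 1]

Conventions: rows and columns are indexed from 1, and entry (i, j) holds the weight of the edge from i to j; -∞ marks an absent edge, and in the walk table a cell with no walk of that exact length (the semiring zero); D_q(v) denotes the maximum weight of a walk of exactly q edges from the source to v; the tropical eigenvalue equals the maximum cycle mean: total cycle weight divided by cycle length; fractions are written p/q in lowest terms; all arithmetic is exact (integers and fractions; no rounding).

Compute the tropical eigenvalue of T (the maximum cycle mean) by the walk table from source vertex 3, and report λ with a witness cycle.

q=0: [-∞, -∞, 0, -∞]
q=1: [-14, -15, -∞, -∞]
q=2: [-12, -12, -9, -34]
q=3: [-9, -10, -6, -32]
q=4: [-7, -7, -4, -29]
Optimal cycle mean attained by: cycle 1->2->1, total 2 + 3, length 2.
Answer: λ = 5/2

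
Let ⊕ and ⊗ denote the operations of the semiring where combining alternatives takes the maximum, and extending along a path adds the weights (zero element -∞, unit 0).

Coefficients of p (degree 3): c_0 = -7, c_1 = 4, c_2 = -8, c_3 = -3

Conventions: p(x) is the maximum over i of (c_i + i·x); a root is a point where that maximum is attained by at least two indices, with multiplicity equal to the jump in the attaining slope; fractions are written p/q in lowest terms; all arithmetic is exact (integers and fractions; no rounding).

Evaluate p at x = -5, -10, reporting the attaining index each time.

p(-5) = max(-7+0·(-5)=-7, 4+1·(-5)=-1, -8+2·(-5)=-18, -3+3·(-5)=-18) = -1 (attained by i=1)
p(-10) = max(-7+0·(-10)=-7, 4+1·(-10)=-6, -8+2·(-10)=-28, -3+3·(-10)=-33) = -6 (attained by i=1)
Answer: p(-5) = -1; p(-10) = -6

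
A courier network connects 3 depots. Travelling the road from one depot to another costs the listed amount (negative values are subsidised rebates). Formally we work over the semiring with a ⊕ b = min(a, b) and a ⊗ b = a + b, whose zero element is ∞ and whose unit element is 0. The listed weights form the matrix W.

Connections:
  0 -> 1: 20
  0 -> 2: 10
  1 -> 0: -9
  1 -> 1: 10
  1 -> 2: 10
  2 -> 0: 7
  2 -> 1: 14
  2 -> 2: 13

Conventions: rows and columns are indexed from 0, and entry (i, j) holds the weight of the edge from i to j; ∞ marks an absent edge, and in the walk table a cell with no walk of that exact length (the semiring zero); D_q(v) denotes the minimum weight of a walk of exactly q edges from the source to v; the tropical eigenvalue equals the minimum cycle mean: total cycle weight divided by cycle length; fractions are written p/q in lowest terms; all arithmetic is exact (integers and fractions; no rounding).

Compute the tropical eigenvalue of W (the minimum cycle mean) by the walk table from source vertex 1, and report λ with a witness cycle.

q=0: [∞, 0, ∞]
q=1: [-9, 10, 10]
q=2: [1, 11, 1]
q=3: [2, 15, 11]
Optimal cycle mean attained by: cycle 0->2->1->0, total 10 + 14 + (-9), length 3.
Answer: λ = 5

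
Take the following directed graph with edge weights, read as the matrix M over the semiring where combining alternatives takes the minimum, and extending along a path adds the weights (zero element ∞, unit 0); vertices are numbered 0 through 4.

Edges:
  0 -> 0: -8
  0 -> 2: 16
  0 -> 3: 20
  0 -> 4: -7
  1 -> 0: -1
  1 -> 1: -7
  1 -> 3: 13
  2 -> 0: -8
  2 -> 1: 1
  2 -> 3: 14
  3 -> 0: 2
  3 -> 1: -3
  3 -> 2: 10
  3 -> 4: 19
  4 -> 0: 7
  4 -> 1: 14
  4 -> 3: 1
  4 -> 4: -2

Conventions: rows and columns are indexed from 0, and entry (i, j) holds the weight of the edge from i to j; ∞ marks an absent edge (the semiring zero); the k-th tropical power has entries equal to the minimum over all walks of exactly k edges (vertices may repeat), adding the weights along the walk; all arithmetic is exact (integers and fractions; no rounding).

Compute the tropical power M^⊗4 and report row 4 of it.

M^⊗2:
  [-16, 7, 8, -6, -15]
  [-9, -14, 15, 6, -8]
  [-16, -6, 8, 12, -15]
  [-6, -10, 18, 10, -5]
  [-1, -2, 11, -1, -4]
M^⊗3:
  [-24, -9, 0, -14, -23]
  [-17, -21, 7, -7, -16]
  [-24, -13, 0, -14, -23]
  [-14, -17, 10, -4, -13]
  [-9, -9, 9, -3, -8]
M^⊗4:
  [-32, -17, -8, -22, -31]
  [-25, -28, -1, -15, -24]
  [-32, -20, -8, -22, -31]
  [-22, -24, 2, -12, -21]
  [-17, -16, 7, -7, -16]
Answer: row 4 of M^⊗4 = [-17, -16, 7, -7, -16]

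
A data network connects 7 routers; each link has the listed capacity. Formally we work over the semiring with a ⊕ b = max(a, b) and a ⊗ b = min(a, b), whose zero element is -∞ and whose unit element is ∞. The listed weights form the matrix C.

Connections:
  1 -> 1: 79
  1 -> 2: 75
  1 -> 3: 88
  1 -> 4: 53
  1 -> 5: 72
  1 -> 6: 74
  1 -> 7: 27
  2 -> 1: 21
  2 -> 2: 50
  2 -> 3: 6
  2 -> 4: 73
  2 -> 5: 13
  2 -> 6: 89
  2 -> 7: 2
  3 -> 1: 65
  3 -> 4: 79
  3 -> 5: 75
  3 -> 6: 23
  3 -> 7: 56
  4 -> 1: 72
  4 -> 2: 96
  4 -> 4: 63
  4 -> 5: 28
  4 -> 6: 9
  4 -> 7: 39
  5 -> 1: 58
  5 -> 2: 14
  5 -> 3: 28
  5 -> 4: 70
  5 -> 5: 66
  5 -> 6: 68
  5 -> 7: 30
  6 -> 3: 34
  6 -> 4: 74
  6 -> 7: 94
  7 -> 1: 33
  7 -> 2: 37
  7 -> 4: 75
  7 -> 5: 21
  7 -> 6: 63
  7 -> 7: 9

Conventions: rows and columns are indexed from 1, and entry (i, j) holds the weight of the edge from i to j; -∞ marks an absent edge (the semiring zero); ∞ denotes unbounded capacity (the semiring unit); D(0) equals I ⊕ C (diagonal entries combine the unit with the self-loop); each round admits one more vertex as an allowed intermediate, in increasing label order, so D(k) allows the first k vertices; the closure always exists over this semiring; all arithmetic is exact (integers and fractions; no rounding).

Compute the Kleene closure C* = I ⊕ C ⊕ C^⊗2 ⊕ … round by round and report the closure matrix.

D(0):
  [∞, 75, 88, 53, 72, 74, 27]
  [21, ∞, 6, 73, 13, 89, 2]
  [65, -∞, ∞, 79, 75, 23, 56]
  [72, 96, -∞, ∞, 28, 9, 39]
  [58, 14, 28, 70, ∞, 68, 30]
  [-∞, -∞, 34, 74, -∞, ∞, 94]
  [33, 37, -∞, 75, 21, 63, ∞]
D(1):
  [∞, 75, 88, 53, 72, 74, 27]
  [21, ∞, 21, 73, 21, 89, 21]
  [65, 65, ∞, 79, 75, 65, 56]
  [72, 96, 72, ∞, 72, 72, 39]
  [58, 58, 58, 70, ∞, 68, 30]
  [-∞, -∞, 34, 74, -∞, ∞, 94]
  [33, 37, 33, 75, 33, 63, ∞]
D(2):
  [∞, 75, 88, 73, 72, 75, 27]
  [21, ∞, 21, 73, 21, 89, 21]
  [65, 65, ∞, 79, 75, 65, 56]
  [72, 96, 72, ∞, 72, 89, 39]
  [58, 58, 58, 70, ∞, 68, 30]
  [-∞, -∞, 34, 74, -∞, ∞, 94]
  [33, 37, 33, 75, 33, 63, ∞]
D(3):
  [∞, 75, 88, 79, 75, 75, 56]
  [21, ∞, 21, 73, 21, 89, 21]
  [65, 65, ∞, 79, 75, 65, 56]
  [72, 96, 72, ∞, 72, 89, 56]
  [58, 58, 58, 70, ∞, 68, 56]
  [34, 34, 34, 74, 34, ∞, 94]
  [33, 37, 33, 75, 33, 63, ∞]
D(4):
  [∞, 79, 88, 79, 75, 79, 56]
  [72, ∞, 72, 73, 72, 89, 56]
  [72, 79, ∞, 79, 75, 79, 56]
  [72, 96, 72, ∞, 72, 89, 56]
  [70, 70, 70, 70, ∞, 70, 56]
  [72, 74, 72, 74, 72, ∞, 94]
  [72, 75, 72, 75, 72, 75, ∞]
D(5):
  [∞, 79, 88, 79, 75, 79, 56]
  [72, ∞, 72, 73, 72, 89, 56]
  [72, 79, ∞, 79, 75, 79, 56]
  [72, 96, 72, ∞, 72, 89, 56]
  [70, 70, 70, 70, ∞, 70, 56]
  [72, 74, 72, 74, 72, ∞, 94]
  [72, 75, 72, 75, 72, 75, ∞]
D(6):
  [∞, 79, 88, 79, 75, 79, 79]
  [72, ∞, 72, 74, 72, 89, 89]
  [72, 79, ∞, 79, 75, 79, 79]
  [72, 96, 72, ∞, 72, 89, 89]
  [70, 70, 70, 70, ∞, 70, 70]
  [72, 74, 72, 74, 72, ∞, 94]
  [72, 75, 72, 75, 72, 75, ∞]
D(7):
  [∞, 79, 88, 79, 75, 79, 79]
  [72, ∞, 72, 75, 72, 89, 89]
  [72, 79, ∞, 79, 75, 79, 79]
  [72, 96, 72, ∞, 72, 89, 89]
  [70, 70, 70, 70, ∞, 70, 70]
  [72, 75, 72, 75, 72, ∞, 94]
  [72, 75, 72, 75, 72, 75, ∞]
Answer: C* = [[∞, 79, 88, 79, 75, 79, 79], [72, ∞, 72, 75, 72, 89, 89], [72, 79, ∞, 79, 75, 79, 79], [72, 96, 72, ∞, 72, 89, 89], [70, 70, 70, 70, ∞, 70, 70], [72, 75, 72, 75, 72, ∞, 94], [72, 75, 72, 75, 72, 75, ∞]]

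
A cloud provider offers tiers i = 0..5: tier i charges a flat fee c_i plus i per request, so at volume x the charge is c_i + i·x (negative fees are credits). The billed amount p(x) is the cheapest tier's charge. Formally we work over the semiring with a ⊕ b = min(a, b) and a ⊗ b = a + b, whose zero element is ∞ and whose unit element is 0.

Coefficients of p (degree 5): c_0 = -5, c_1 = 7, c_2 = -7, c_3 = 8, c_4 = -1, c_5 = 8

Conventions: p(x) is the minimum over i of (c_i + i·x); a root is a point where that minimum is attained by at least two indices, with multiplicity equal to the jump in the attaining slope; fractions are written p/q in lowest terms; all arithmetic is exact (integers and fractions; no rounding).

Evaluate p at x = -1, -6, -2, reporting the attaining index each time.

p(-1) = min(-5+0·(-1)=-5, 7+1·(-1)=6, -7+2·(-1)=-9, 8+3·(-1)=5, -1+4·(-1)=-5, 8+5·(-1)=3) = -9 (attained by i=2)
p(-6) = min(-5+0·(-6)=-5, 7+1·(-6)=1, -7+2·(-6)=-19, 8+3·(-6)=-10, -1+4·(-6)=-25, 8+5·(-6)=-22) = -25 (attained by i=4)
p(-2) = min(-5+0·(-2)=-5, 7+1·(-2)=5, -7+2·(-2)=-11, 8+3·(-2)=2, -1+4·(-2)=-9, 8+5·(-2)=-2) = -11 (attained by i=2)
Answer: p(-1) = -9; p(-6) = -25; p(-2) = -11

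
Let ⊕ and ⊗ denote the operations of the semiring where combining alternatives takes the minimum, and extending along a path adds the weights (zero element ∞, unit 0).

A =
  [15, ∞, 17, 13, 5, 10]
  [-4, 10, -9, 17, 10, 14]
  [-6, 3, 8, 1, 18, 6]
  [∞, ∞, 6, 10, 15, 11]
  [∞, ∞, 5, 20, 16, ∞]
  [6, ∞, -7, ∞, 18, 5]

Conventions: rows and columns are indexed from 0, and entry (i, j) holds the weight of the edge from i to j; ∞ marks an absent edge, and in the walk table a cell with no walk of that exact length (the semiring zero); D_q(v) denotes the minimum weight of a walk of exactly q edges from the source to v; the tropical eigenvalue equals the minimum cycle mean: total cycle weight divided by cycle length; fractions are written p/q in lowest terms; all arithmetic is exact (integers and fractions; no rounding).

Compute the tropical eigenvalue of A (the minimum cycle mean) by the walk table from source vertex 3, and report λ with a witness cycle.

q=0: [∞, ∞, ∞, 0, ∞, ∞]
q=1: [∞, ∞, 6, 10, 15, 11]
q=2: [0, 9, 4, 7, 24, 12]
q=3: [-2, 7, 0, 5, 5, 10]
q=4: [-6, 3, -2, 1, 3, 6]
q=5: [-8, 1, -6, -1, -1, 4]
q=6: [-12, -3, -8, -5, -3, 0]
Optimal cycle mean attained by: cycle 1->2->1, total (-9) + 3, length 2.
Answer: λ = -3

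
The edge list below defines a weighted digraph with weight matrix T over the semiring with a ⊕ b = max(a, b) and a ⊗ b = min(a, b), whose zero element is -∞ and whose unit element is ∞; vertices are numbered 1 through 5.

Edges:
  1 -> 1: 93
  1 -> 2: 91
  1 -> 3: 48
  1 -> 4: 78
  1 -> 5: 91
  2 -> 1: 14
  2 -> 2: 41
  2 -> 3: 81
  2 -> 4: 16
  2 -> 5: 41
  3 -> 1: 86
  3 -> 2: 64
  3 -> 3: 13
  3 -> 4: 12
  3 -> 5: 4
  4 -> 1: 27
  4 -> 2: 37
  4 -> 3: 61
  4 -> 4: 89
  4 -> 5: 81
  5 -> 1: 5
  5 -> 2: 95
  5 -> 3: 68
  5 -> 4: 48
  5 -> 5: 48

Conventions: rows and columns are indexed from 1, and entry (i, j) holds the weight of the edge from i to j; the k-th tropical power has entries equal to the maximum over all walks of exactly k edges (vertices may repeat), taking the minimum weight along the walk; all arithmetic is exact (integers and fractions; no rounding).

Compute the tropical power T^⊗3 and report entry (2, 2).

T^⊗2:
  [93, 91, 81, 78, 91]
  [81, 64, 41, 41, 41]
  [86, 86, 64, 78, 86]
  [61, 81, 68, 89, 81]
  [68, 64, 81, 48, 48]
T^⊗3:
  [93, 91, 81, 78, 91]
  [81, 81, 64, 78, 81]
  [86, 86, 81, 78, 86]
  [68, 81, 81, 89, 81]
  [81, 68, 64, 68, 68]
Key observation: the optimum is the walk 2->3->1->2, with weight 81 min 86 min 91 = 81.
Optimal value attained by: walk 2->3->1->2.
Answer: (T^⊗3)[2][2] = 81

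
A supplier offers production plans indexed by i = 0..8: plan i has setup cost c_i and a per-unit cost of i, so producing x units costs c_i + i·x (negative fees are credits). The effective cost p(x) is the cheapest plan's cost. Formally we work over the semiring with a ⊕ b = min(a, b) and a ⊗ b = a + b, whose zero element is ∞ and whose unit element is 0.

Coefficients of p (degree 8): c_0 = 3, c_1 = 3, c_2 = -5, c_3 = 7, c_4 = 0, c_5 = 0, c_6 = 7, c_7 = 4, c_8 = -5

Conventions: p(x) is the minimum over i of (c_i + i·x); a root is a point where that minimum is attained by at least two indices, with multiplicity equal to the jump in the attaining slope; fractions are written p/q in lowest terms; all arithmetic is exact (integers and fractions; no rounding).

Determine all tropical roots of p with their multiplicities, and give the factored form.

hull edge (i=0, c=3) to (i=2, c=-5): slope -4, span 2
hull edge (i=2, c=-5) to (i=8, c=-5): slope 0, span 6
Factored form: p(x) = -5 ⊗ (x ⊕ 0) ⊗ (x ⊕ 0) ⊗ (x ⊕ 0) ⊗ (x ⊕ 0) ⊗ (x ⊕ 0) ⊗ (x ⊕ 0) ⊗ (x ⊕ 4) ⊗ (x ⊕ 4)
Answer: roots = 0 (mult 6), 4 (mult 2)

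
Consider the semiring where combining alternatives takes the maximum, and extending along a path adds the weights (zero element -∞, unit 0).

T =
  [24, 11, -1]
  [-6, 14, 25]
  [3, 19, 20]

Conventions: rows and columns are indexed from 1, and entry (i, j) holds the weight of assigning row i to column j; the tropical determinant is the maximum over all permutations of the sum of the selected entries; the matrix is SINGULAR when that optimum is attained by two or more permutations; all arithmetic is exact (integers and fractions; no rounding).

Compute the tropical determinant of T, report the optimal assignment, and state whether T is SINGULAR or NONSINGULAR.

σ = (1, 2, 3): 24 + 14 + 20 = 58
σ = (1, 3, 2): 24 + 25 + 19 = 68
σ = (2, 1, 3): 11 + (-6) + 20 = 25
σ = (2, 3, 1): 11 + 25 + 3 = 39
σ = (3, 1, 2): (-1) + (-6) + 19 = 12
σ = (3, 2, 1): (-1) + 14 + 3 = 16
Optimal value attained by: σ = (1, 3, 2).
Answer: det⊕(T) = 68; verdict: NONSINGULAR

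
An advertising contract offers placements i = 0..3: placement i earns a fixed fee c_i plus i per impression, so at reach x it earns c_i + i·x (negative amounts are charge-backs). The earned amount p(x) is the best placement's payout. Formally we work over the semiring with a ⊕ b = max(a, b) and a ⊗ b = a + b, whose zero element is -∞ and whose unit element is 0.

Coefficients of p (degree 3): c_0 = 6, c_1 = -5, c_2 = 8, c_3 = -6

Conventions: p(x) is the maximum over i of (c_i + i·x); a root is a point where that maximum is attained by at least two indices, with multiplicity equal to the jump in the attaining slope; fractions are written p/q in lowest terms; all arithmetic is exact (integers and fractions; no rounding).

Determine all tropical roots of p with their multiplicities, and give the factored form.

hull edge (i=0, c=6) to (i=2, c=8): slope 1, span 2
hull edge (i=2, c=8) to (i=3, c=-6): slope -14, span 1
Factored form: p(x) = -6 ⊗ (x ⊕ (-1)) ⊗ (x ⊕ (-1)) ⊗ (x ⊕ 14)
Answer: roots = -1 (mult 2), 14 (mult 1)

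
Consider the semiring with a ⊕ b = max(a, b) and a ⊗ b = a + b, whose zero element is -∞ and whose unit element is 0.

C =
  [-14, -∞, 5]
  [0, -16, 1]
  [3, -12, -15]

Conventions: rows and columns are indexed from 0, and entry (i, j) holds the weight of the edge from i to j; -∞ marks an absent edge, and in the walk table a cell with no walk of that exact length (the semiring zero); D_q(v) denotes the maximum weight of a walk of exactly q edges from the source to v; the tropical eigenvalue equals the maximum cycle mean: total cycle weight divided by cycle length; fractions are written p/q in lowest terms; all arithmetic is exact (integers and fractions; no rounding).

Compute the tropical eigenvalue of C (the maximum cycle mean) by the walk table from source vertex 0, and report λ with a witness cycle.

q=0: [0, -∞, -∞]
q=1: [-14, -∞, 5]
q=2: [8, -7, -9]
q=3: [-6, -21, 13]
Optimal cycle mean attained by: cycle 0->2->0, total 5 + 3, length 2.
Answer: λ = 4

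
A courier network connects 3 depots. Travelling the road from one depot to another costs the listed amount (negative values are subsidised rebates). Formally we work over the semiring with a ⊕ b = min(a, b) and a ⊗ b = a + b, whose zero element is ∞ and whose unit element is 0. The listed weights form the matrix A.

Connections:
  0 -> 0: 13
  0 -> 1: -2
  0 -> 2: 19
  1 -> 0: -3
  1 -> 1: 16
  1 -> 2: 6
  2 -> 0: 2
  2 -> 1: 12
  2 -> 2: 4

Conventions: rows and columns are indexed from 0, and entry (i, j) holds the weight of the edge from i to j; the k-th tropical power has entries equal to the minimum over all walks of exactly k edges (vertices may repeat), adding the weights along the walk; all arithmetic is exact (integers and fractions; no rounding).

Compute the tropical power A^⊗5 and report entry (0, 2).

A^⊗2:
  [-5, 11, 4]
  [8, -5, 10]
  [6, 0, 8]
A^⊗3:
  [6, -7, 8]
  [-8, 6, 1]
  [-3, 4, 6]
A^⊗4:
  [-10, 4, -1]
  [3, -10, 5]
  [1, -5, 10]
A^⊗5:
  [1, -12, 3]
  [-13, 1, -4]
  [-8, -1, 1]
Key observation: the optimum is the walk 0->1->0->1->2->2, with weight (-2) + (-3) + (-2) + 6 + 4 = 3.
Optimal value attained by: walk 0->1->0->1->2->2.
Answer: (A^⊗5)[0][2] = 3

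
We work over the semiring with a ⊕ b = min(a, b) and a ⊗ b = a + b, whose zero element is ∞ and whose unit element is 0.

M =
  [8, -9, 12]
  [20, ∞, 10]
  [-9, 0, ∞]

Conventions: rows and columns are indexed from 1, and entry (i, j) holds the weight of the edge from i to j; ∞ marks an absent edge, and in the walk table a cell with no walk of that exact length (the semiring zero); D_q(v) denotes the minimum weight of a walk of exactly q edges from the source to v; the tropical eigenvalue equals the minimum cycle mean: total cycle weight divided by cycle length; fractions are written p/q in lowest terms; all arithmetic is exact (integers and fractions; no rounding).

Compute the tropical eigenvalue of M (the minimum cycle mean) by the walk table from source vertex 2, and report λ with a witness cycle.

q=0: [∞, 0, ∞]
q=1: [20, ∞, 10]
q=2: [1, 10, 32]
q=3: [9, -8, 13]
Optimal cycle mean attained by: cycle 1->2->3->1, total (-9) + 10 + (-9), length 3.
Answer: λ = -8/3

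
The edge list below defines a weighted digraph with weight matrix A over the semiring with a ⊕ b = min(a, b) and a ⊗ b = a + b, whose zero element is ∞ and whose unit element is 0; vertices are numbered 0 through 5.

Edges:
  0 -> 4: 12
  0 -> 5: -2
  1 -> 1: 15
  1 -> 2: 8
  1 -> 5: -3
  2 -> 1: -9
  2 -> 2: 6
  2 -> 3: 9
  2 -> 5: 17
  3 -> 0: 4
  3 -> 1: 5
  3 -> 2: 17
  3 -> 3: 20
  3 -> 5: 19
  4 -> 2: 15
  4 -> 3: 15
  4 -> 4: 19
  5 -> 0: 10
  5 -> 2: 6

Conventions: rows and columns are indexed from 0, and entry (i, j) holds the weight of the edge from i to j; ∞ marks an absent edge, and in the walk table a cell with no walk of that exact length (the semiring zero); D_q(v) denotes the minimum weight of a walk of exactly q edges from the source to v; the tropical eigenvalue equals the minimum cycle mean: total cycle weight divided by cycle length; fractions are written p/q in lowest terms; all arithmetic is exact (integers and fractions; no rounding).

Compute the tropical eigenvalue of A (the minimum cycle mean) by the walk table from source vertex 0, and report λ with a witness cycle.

q=0: [0, ∞, ∞, ∞, ∞, ∞]
q=1: [∞, ∞, ∞, ∞, 12, -2]
q=2: [8, ∞, 4, 27, 31, ∞]
q=3: [31, -5, 10, 13, 20, 6]
q=4: [16, 1, 3, 19, 39, -8]
q=5: [2, -6, -2, 12, 28, -2]
q=6: [8, -11, 2, 7, 14, -9]
Optimal cycle mean attained by: cycle 1->5->2->1, total (-3) + 6 + (-9), length 3.
Answer: λ = -2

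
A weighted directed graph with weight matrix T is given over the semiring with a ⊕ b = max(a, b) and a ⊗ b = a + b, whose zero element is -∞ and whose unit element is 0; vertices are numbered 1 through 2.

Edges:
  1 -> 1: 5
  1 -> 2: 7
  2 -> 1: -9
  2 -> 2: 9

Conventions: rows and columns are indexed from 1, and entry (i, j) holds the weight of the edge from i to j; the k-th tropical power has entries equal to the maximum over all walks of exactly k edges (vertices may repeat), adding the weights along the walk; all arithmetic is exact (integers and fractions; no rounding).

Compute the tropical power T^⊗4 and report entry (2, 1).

T^⊗2:
  [10, 16]
  [0, 18]
T^⊗3:
  [15, 25]
  [9, 27]
T^⊗4:
  [20, 34]
  [18, 36]
Key observation: the optimum is the walk 2->2->2->2->1, with weight 9 + 9 + 9 + (-9) = 18.
Optimal value attained by: walk 2->2->2->2->1.
Answer: (T^⊗4)[2][1] = 18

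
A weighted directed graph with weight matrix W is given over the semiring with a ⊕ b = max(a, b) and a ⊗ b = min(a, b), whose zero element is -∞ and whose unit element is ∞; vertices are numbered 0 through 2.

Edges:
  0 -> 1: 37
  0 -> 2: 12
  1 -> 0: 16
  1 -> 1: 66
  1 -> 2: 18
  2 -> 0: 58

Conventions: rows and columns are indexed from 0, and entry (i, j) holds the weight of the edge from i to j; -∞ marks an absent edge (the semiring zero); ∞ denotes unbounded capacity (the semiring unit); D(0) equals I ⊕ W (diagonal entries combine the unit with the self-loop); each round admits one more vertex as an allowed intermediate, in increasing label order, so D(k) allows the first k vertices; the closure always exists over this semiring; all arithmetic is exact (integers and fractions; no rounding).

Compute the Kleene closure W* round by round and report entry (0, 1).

D(0):
  [∞, 37, 12]
  [16, ∞, 18]
  [58, -∞, ∞]
D(1):
  [∞, 37, 12]
  [16, ∞, 18]
  [58, 37, ∞]
D(2):
  [∞, 37, 18]
  [16, ∞, 18]
  [58, 37, ∞]
D(3):
  [∞, 37, 18]
  [18, ∞, 18]
  [58, 37, ∞]
Answer: W*[0][1] = 37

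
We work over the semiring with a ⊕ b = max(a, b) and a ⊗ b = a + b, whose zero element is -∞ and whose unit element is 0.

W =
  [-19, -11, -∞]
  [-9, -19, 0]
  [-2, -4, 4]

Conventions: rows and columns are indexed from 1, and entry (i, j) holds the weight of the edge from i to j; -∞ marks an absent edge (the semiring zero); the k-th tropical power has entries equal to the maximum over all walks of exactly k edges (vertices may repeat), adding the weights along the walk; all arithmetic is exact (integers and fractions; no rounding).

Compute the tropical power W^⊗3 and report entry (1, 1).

W^⊗2:
  [-20, -30, -11]
  [-2, -4, 4]
  [2, 0, 8]
W^⊗3:
  [-13, -15, -7]
  [2, 0, 8]
  [6, 4, 12]
Key observation: the optimum is the walk 1->2->3->1, with weight (-11) + 0 + (-2) = -13.
Optimal value attained by: walk 1->2->3->1.
Answer: (W^⊗3)[1][1] = -13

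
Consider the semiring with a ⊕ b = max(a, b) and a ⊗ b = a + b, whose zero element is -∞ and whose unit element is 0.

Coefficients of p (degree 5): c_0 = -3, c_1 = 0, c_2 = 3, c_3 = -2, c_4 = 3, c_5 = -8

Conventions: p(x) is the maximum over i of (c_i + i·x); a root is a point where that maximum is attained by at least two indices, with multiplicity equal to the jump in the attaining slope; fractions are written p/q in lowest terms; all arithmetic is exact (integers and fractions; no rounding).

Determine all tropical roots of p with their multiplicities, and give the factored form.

hull edge (i=0, c=-3) to (i=2, c=3): slope 3, span 2
hull edge (i=2, c=3) to (i=4, c=3): slope 0, span 2
hull edge (i=4, c=3) to (i=5, c=-8): slope -11, span 1
Factored form: p(x) = -8 ⊗ (x ⊕ (-3)) ⊗ (x ⊕ (-3)) ⊗ (x ⊕ 0) ⊗ (x ⊕ 0) ⊗ (x ⊕ 11)
Answer: roots = -3 (mult 2), 0 (mult 2), 11 (mult 1)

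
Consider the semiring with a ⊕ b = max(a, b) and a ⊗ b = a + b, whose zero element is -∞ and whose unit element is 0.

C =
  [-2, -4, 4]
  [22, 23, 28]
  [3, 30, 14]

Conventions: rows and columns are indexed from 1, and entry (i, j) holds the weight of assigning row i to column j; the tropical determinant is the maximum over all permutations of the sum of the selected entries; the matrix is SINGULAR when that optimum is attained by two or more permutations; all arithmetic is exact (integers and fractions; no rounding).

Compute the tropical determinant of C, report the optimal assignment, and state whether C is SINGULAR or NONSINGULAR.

σ = (1, 2, 3): (-2) + 23 + 14 = 35
σ = (1, 3, 2): (-2) + 28 + 30 = 56
σ = (2, 1, 3): (-4) + 22 + 14 = 32
σ = (2, 3, 1): (-4) + 28 + 3 = 27
σ = (3, 1, 2): 4 + 22 + 30 = 56
σ = (3, 2, 1): 4 + 23 + 3 = 30
Optimal value attained by: σ = (1, 3, 2).
Answer: det⊕(C) = 56; verdict: SINGULAR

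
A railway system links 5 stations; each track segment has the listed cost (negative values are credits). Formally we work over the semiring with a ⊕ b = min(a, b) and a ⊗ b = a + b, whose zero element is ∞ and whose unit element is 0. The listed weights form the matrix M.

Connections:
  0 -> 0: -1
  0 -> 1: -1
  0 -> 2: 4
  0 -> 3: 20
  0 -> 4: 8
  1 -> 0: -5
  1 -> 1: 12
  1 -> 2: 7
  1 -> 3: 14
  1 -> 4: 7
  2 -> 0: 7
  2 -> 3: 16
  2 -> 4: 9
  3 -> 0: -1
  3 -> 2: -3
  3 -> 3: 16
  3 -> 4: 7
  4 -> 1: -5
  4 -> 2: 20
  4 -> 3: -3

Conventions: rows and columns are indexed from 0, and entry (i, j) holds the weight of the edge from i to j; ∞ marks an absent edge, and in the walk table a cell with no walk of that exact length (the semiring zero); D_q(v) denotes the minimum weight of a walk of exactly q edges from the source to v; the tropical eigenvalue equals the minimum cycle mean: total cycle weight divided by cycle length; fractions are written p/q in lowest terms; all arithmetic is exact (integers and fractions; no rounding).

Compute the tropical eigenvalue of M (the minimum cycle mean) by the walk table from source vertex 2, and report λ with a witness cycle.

q=0: [∞, ∞, 0, ∞, ∞]
q=1: [7, ∞, ∞, 16, 9]
q=2: [6, 4, 11, 6, 15]
q=3: [-1, 5, 3, 12, 11]
q=4: [-2, -2, 3, 8, 7]
q=5: [-7, -3, 2, 4, 5]
Optimal cycle mean attained by: cycle 0->1->0, total (-1) + (-5), length 2.
Answer: λ = -3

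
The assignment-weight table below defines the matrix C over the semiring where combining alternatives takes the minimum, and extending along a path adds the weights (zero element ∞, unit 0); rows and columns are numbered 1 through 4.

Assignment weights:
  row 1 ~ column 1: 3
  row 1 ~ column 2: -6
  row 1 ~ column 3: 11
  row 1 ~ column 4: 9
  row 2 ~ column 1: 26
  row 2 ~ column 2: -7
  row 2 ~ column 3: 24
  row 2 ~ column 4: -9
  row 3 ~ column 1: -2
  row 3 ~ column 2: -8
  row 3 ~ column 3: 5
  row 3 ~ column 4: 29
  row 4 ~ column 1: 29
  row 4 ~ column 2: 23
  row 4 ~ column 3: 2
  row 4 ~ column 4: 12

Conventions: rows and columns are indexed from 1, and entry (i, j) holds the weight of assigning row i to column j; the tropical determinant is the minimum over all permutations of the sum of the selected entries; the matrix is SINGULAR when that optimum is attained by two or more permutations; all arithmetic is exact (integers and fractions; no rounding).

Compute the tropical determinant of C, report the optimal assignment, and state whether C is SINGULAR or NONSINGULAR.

σ = (1, 2, 3, 4): 3 + (-7) + 5 + 12 = 13
σ = (1, 2, 4, 3): 3 + (-7) + 29 + 2 = 27
σ = (1, 3, 2, 4): 3 + 24 + (-8) + 12 = 31
σ = (1, 3, 4, 2): 3 + 24 + 29 + 23 = 79
σ = (1, 4, 2, 3): 3 + (-9) + (-8) + 2 = -12
σ = (1, 4, 3, 2): 3 + (-9) + 5 + 23 = 22
σ = (2, 1, 3, 4): (-6) + 26 + 5 + 12 = 37
σ = (2, 1, 4, 3): (-6) + 26 + 29 + 2 = 51
σ = (2, 3, 1, 4): (-6) + 24 + (-2) + 12 = 28
σ = (2, 3, 4, 1): (-6) + 24 + 29 + 29 = 76
σ = (2, 4, 1, 3): (-6) + (-9) + (-2) + 2 = -15
σ = (2, 4, 3, 1): (-6) + (-9) + 5 + 29 = 19
σ = (3, 1, 2, 4): 11 + 26 + (-8) + 12 = 41
σ = (3, 1, 4, 2): 11 + 26 + 29 + 23 = 89
σ = (3, 2, 1, 4): 11 + (-7) + (-2) + 12 = 14
σ = (3, 2, 4, 1): 11 + (-7) + 29 + 29 = 62
σ = (3, 4, 1, 2): 11 + (-9) + (-2) + 23 = 23
σ = (3, 4, 2, 1): 11 + (-9) + (-8) + 29 = 23
σ = (4, 1, 2, 3): 9 + 26 + (-8) + 2 = 29
σ = (4, 1, 3, 2): 9 + 26 + 5 + 23 = 63
σ = (4, 2, 1, 3): 9 + (-7) + (-2) + 2 = 2
σ = (4, 2, 3, 1): 9 + (-7) + 5 + 29 = 36
σ = (4, 3, 1, 2): 9 + 24 + (-2) + 23 = 54
σ = (4, 3, 2, 1): 9 + 24 + (-8) + 29 = 54
Optimal value attained by: σ = (2, 4, 1, 3).
Answer: det⊕(C) = -15; verdict: NONSINGULAR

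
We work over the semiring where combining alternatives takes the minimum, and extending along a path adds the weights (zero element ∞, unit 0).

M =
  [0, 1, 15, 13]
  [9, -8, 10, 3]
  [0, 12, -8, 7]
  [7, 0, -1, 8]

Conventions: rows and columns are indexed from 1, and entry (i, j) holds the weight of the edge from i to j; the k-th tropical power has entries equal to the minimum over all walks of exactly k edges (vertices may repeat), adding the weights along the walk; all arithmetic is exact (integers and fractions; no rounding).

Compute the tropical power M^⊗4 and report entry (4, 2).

M^⊗2:
  [0, -7, 7, 4]
  [1, -16, 2, -5]
  [-8, 1, -16, -1]
  [-1, -8, -9, 3]
M^⊗3:
  [0, -15, -1, -4]
  [-7, -24, -6, -13]
  [-16, -7, -24, -9]
  [-9, -16, -17, -5]
M^⊗4:
  [-6, -23, -9, -12]
  [-15, -32, -14, -21]
  [-24, -15, -32, -17]
  [-17, -24, -25, -13]
Key observation: the optimum is the walk 4->2->2->2->2, with weight 0 + (-8) + (-8) + (-8) = -24.
Optimal value attained by: walk 4->2->2->2->2.
Answer: (M^⊗4)[4][2] = -24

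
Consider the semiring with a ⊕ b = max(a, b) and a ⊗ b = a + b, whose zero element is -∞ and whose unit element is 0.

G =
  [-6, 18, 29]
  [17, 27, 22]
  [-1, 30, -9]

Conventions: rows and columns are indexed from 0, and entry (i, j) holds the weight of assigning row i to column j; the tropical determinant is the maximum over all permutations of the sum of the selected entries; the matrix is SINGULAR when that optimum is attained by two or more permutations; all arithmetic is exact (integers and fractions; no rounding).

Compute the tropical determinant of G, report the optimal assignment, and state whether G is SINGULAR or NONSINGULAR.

σ = (0, 1, 2): (-6) + 27 + (-9) = 12
σ = (0, 2, 1): (-6) + 22 + 30 = 46
σ = (1, 0, 2): 18 + 17 + (-9) = 26
σ = (1, 2, 0): 18 + 22 + (-1) = 39
σ = (2, 0, 1): 29 + 17 + 30 = 76
σ = (2, 1, 0): 29 + 27 + (-1) = 55
Optimal value attained by: σ = (2, 0, 1).
Answer: det⊕(G) = 76; verdict: NONSINGULAR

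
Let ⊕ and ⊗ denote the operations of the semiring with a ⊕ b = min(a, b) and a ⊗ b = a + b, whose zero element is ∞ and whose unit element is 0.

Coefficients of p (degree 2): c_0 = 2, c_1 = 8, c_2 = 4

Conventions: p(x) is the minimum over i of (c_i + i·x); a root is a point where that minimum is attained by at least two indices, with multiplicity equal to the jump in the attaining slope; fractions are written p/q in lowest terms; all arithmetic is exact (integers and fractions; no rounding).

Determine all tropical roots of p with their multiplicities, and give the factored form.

hull edge (i=0, c=2) to (i=2, c=4): slope 1, span 2
Factored form: p(x) = 4 ⊗ (x ⊕ (-1)) ⊗ (x ⊕ (-1))
Answer: roots = -1 (mult 2)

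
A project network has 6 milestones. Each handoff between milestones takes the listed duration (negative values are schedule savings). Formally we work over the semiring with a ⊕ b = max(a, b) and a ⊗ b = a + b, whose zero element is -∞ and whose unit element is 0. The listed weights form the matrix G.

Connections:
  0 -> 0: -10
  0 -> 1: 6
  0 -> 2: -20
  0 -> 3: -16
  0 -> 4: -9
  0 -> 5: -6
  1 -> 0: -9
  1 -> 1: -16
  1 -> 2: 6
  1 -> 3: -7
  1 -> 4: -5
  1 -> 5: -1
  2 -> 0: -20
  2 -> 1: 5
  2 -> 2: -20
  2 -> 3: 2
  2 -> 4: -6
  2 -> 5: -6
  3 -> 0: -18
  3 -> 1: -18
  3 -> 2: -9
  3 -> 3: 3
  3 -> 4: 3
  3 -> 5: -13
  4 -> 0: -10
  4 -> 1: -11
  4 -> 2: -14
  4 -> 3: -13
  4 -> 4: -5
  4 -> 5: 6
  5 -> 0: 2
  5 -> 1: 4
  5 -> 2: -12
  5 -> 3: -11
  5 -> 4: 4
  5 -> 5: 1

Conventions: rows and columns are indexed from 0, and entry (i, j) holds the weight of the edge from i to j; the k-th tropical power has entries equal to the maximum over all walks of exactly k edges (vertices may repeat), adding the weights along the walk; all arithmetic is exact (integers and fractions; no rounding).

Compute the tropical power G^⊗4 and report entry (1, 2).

G^⊗2:
  [-3, -2, 12, -1, 1, 5]
  [1, 11, -10, 8, 3, 1]
  [-4, -2, 11, 5, 5, 4]
  [-7, -4, -6, 6, 6, 9]
  [8, 10, -5, -5, 10, 7]
  [3, 8, 10, -3, 5, 10]
G^⊗3:
  [7, 17, 4, 14, 9, 7]
  [3, 7, 17, 11, 11, 10]
  [6, 16, 4, 13, 8, 11]
  [11, 13, 2, 9, 13, 12]
  [9, 14, 16, 3, 11, 16]
  [12, 15, 14, 12, 14, 11]
G^⊗4:
  [9, 13, 23, 17, 17, 16]
  [12, 22, 13, 19, 14, 17]
  [13, 15, 22, 16, 16, 15]
  [14, 17, 19, 12, 16, 19]
  [18, 21, 20, 18, 20, 17]
  [13, 19, 21, 16, 15, 20]
Key observation: the optimum is the walk 1->5->0->1->2, with weight (-1) + 2 + 6 + 6 = 13.
Optimal value attained by: walk 1->5->0->1->2.
Answer: (G^⊗4)[1][2] = 13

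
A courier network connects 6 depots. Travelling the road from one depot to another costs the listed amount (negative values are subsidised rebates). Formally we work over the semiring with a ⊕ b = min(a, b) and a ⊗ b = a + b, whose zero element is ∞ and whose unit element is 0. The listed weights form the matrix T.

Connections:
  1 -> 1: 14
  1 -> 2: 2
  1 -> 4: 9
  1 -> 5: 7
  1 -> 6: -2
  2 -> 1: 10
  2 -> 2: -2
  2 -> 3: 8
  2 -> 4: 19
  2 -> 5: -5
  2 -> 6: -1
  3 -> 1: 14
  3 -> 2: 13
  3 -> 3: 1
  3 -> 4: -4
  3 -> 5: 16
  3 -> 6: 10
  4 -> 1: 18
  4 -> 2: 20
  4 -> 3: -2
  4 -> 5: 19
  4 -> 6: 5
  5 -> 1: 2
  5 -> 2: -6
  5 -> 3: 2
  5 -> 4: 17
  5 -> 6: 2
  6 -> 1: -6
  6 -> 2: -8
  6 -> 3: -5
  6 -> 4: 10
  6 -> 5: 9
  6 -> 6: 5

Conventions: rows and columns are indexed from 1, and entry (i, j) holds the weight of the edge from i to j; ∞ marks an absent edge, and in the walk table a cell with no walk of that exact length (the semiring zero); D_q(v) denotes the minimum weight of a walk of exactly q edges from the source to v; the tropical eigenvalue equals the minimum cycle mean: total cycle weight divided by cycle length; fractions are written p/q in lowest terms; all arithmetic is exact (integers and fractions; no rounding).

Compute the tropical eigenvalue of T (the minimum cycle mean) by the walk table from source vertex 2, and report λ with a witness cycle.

q=0: [∞, 0, ∞, ∞, ∞, ∞]
q=1: [10, -2, 8, 19, -5, -1]
q=2: [-7, -11, -6, 4, -7, -3]
q=3: [-9, -13, -8, -10, -16, -12]
q=4: [-18, -22, -17, -12, -18, -14]
q=5: [-20, -24, -19, -21, -27, -23]
q=6: [-29, -33, -28, -23, -29, -25]
Optimal cycle mean attained by: cycle 2->5->2, total (-5) + (-6), length 2.
Answer: λ = -11/2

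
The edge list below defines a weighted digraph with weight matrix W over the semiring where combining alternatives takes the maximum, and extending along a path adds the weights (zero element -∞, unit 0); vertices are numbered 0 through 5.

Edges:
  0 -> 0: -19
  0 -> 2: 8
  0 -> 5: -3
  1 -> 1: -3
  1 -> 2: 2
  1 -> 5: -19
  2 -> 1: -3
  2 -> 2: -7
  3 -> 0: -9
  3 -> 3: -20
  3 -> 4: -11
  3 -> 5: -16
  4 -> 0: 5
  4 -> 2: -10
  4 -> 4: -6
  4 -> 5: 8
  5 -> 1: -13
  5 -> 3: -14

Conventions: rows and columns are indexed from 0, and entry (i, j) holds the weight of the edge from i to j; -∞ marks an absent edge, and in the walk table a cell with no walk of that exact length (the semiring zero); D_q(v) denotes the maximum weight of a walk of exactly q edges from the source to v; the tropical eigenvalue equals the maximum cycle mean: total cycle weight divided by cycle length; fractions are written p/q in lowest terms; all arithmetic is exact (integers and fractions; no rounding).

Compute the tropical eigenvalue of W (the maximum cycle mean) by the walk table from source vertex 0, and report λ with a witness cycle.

q=0: [0, -∞, -∞, -∞, -∞, -∞]
q=1: [-19, -∞, 8, -∞, -∞, -3]
q=2: [-38, 5, 1, -17, -∞, -22]
q=3: [-26, 2, 7, -36, -28, -14]
q=4: [-23, 4, 4, -28, -34, -17]
q=5: [-29, 1, 6, -31, -39, -15]
q=6: [-34, 3, 3, -29, -42, -18]
Optimal cycle mean attained by: cycle 1->2->1, total 2 + (-3), length 2.
Answer: λ = -1/2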